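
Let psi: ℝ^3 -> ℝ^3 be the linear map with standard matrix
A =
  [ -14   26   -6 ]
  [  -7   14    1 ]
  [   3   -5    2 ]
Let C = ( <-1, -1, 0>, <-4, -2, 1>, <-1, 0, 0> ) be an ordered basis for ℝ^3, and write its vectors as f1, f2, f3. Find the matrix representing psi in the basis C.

Let P have columns f1, ..., f3. Then [psi]_C = P^(-1) A P.
Here det P = 1, so P^(-1) is integer; computing A P first and then P^(-1)(A P) gives [[3, -1, -1], [2, 0, -3], [1, 3, -1]].

[[3, -1, -1], [2, 0, -3], [1, 3, -1]]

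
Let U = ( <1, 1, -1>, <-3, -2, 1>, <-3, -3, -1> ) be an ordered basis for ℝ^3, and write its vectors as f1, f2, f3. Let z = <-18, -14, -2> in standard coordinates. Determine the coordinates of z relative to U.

<3, 4, 3>

[z]_U is the unique c with M c = z, where M has columns f1, ..., f3.
Solving this 3x3 system gives c = (3, 4, 3).
Check: 3f1 + 4f2 + 3f3 = <-18, -14, -2>.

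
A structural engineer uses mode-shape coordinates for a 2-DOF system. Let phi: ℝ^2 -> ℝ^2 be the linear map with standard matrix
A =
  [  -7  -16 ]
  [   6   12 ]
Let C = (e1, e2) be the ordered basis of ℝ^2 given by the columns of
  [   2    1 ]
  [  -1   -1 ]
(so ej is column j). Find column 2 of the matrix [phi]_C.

[3, 3]

Column 2 of [phi]_C is the C-coordinate vector of phi(e2).
In standard coordinates phi(e2) = A e2 = [9, -6].
Converting to C: [9, -6] = 3e1 + 3e2, so the coordinate vector is [3, 3].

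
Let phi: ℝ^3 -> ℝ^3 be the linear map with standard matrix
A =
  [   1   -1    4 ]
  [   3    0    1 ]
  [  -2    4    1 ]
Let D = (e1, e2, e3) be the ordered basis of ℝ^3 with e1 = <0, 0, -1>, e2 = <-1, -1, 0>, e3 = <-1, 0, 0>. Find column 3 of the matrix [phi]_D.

<-2, 3, -2>

Column 3 of [phi]_D is the D-coordinate vector of phi(e3).
In standard coordinates phi(e3) = A e3 = <-1, -3, 2>.
Converting to D: <-1, -3, 2> = -2e1 + 3e2 - 2e3, so the coordinate vector is <-2, 3, -2>.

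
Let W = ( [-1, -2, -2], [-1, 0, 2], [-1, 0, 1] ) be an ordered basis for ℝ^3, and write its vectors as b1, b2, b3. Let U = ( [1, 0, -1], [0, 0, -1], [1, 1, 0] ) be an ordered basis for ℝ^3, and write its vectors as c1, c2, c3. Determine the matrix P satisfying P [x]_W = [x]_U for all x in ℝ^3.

Take x = bj: its W-coordinates are the j-th standard unit vector, so P e_j — column j of P — equals [bj]_U.
b1 = c1 + c2 - 2c3, giving column 1 = [1, 1, -2]; repeating for each j gives P = [[1, -1, -1], [1, -1, 0], [-2, 0, 0]].

[[1, -1, -1], [1, -1, 0], [-2, 0, 0]]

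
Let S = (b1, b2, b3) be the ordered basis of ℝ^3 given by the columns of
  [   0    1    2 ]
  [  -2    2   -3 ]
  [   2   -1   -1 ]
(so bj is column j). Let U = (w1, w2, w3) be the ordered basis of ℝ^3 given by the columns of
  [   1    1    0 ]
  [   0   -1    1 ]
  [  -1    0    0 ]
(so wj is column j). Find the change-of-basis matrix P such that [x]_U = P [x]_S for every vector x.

Column j of P is [bj]_U, since P maps S-coordinates to U-coordinates.
Expressing b1 in U: b1 = -2w1 + 2w2 + 0·w3, so column 1 of P is (-2, 2, 0).
Doing the same for each bj gives P = [[-2, 1, 1], [2, 0, 1], [0, 2, -2]].

[[-2, 1, 1], [2, 0, 1], [0, 2, -2]]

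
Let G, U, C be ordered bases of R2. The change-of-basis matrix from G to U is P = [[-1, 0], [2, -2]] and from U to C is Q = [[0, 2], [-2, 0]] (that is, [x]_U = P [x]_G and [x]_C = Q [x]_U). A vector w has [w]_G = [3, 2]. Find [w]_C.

Composing the changes, [w]_C = Q P [w]_G.
Q P = [[4, -4], [2, 0]]; applying this to [3, 2] gives [4, 6].

[4, 6]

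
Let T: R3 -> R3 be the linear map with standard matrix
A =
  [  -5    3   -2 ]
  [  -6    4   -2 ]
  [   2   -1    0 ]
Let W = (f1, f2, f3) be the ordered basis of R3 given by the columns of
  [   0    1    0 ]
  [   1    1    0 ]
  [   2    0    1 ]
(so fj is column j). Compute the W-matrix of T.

[[1, 0, 0], [-1, -2, -2], [-3, 1, 0]]

With P the matrix whose columns are f1, ..., f3, [T]_W = P^(-1) A P.
Column by column: T(f1) = A f1 = (-1, 0, -1); its W-coordinates (1, -1, -3) give column 1.
Continuing for each basis vector yields [T]_W = [[1, 0, 0], [-1, -2, -2], [-3, 1, 0]].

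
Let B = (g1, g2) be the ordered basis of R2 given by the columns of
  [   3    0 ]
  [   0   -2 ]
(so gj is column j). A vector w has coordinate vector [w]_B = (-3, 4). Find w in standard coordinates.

The coordinates say w = -3g1 + 4g2; adding the scaled basis vectors gives (-9, -8).

(-9, -8)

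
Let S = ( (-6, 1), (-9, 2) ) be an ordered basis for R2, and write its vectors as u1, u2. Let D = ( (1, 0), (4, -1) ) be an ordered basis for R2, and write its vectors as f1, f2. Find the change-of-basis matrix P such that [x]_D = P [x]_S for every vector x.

Take x = uj: its S-coordinates are the j-th standard unit vector, so P e_j — column j of P — equals [uj]_D.
u1 = -2f1 - f2, giving column 1 = (-2, -1); repeating for each j gives P = [[-2, -1], [-1, -2]].

[[-2, -1], [-1, -2]]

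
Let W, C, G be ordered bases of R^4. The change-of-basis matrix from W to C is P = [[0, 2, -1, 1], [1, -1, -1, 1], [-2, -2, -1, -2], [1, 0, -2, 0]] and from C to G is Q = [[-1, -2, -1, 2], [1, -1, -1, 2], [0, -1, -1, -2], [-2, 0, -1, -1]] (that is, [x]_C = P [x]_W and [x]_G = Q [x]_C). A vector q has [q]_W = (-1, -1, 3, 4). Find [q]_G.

(-8, -9, 20, 16)

Composing the changes, [q]_G = Q P [q]_W.
Q P = [[2, 2, 0, -1], [3, 5, -3, 2], [-1, 3, 6, 1], [1, -2, 5, 0]]; applying this to (-1, -1, 3, 4) gives (-8, -9, 20, 16).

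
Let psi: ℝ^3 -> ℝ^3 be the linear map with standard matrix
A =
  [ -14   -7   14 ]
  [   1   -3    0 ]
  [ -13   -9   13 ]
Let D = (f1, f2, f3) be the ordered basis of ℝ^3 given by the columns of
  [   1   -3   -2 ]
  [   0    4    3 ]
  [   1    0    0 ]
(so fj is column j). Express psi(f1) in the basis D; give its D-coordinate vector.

<0, -2, 3>

Compute psi(f1) = A f1 = <0, 1, 0> in standard coordinates.
Then write this in D-coordinates: solve for y in y_1 f1 + ... + y_3 f3 = <0, 1, 0>.
This gives y = <0, -2, 3>, which is column 1 of [psi]_D.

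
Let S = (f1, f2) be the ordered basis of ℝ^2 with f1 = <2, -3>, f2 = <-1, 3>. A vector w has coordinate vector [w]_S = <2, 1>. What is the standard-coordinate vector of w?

w = M [w]_S, where M has columns f1, f2.
Carrying out the matrix-vector product, w = <3, -3>.

<3, -3>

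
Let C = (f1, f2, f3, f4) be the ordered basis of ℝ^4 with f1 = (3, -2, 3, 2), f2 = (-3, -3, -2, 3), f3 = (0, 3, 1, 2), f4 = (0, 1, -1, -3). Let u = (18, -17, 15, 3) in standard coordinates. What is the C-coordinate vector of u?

(4, -2, -4, -3)

We seek scalars with c_1 f1 + ... + c_4 f4 = u; equivalently solve M c = u where the columns of M are f1, ..., f4.
Gaussian elimination on [M | u] yields c = (4, -2, -4, -3).
Check: 4f1 - 2f2 - 4f3 - 3f4 = (18, -17, 15, 3).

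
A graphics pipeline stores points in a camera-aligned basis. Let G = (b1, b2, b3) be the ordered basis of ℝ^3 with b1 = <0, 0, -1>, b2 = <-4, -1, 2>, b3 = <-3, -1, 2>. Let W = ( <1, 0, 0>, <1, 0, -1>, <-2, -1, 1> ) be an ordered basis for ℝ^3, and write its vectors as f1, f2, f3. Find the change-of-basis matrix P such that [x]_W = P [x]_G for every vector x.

Column j of P is [bj]_W, since P maps G-coordinates to W-coordinates.
Expressing b1 in W: b1 = -f1 + f2 + 0·f3, so column 1 of P is <-1, 1, 0>.
Doing the same for each bj gives P = [[-1, -1, 0], [1, -1, -1], [0, 1, 1]].

[[-1, -1, 0], [1, -1, -1], [0, 1, 1]]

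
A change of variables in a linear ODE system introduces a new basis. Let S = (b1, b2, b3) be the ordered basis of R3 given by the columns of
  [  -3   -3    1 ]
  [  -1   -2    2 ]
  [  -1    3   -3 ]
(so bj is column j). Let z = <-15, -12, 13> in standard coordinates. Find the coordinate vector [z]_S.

We seek scalars with c_1 b1 + ... + c_3 b3 = z; equivalently solve M c = z where the columns of M are b1, ..., b3.
Solving this 3x3 system gives c = (2, 2, -3).
Check: 2b1 + 2b2 - 3b3 = <-15, -12, 13>.

<2, 2, -3>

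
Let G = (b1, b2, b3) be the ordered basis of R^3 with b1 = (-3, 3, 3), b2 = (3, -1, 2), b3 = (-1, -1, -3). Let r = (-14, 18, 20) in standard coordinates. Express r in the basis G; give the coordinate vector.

Write r = c_1 b1 + ... + c_3 b3 and solve for the c_i.
Solving this 3x3 system gives c = (4, -2, -4).
Check: 4b1 - 2b2 - 4b3 = (-14, 18, 20).

(4, -2, -4)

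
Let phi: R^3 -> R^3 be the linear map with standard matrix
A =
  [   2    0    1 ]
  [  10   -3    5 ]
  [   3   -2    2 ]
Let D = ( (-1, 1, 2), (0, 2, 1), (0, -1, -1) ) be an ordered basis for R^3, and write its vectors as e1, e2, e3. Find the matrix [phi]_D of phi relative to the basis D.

The j-th column of [phi]_D is [phi(ej)]_D.
phi(e1) = A e1 = (0, -3, -1) = 0·e1 - 2e2 - e3, so column 1 is (0, -2, -1).
Repeating for e2, e3 and assembling the columns gives [[0, -1, 1], [-2, 0, -1], [-1, 0, 1]].

[[0, -1, 1], [-2, 0, -1], [-1, 0, 1]]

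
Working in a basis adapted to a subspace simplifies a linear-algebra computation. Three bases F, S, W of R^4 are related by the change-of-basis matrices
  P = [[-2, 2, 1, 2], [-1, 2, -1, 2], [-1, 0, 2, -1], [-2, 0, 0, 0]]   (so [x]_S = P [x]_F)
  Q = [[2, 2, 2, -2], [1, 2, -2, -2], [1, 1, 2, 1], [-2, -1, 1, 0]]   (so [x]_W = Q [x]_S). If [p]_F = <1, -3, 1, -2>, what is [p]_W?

<-36, -37, -19, 37>

First [p]_S = P [p]_F = <-11, -12, 3, -2>.
Then [p]_W = Q [p]_S = <-36, -37, -19, 37>.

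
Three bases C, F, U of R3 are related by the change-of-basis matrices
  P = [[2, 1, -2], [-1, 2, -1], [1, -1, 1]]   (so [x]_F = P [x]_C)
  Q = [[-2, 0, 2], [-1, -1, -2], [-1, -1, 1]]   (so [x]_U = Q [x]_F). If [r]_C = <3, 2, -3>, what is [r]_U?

<-32, -14, -20>

Apply P to get F-coordinates <14, 4, -2>, then Q to get U-coordinates.
The result is [r]_U = <-32, -14, -20>.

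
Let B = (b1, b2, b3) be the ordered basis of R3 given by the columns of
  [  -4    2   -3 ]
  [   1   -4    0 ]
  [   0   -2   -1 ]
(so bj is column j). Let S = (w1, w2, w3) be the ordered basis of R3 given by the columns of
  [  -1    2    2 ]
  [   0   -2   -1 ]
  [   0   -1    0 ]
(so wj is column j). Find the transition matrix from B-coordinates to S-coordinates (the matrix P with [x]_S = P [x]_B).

[[2, 2, 1], [0, 2, 1], [-1, 0, -2]]

Let M have columns bj and N have columns wj. Then for every x, N [x]_S = x = M [x]_B, so P = N^(-1) M.
Since det N = 1, N^(-1) has integer entries; multiplying gives P = [[2, 2, 1], [0, 2, 1], [-1, 0, -2]].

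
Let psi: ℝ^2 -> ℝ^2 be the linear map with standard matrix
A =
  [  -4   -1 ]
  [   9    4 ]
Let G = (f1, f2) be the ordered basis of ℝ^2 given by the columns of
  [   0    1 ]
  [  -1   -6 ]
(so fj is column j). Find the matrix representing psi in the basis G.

[[-2, 3], [1, 2]]

The j-th column of [psi]_G is [psi(fj)]_G.
psi(f1) = A f1 = (1, -4) = -2f1 + f2, so column 1 is (-2, 1).
Repeating for f2 and assembling the columns gives [[-2, 3], [1, 2]].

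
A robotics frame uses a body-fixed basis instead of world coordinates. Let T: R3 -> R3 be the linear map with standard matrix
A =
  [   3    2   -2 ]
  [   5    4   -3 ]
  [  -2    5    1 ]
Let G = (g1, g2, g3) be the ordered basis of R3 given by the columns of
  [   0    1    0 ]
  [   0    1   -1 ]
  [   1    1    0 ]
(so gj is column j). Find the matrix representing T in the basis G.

[[3, 1, -3], [-2, 3, -2], [1, -3, 2]]

With P the matrix whose columns are g1, ..., g3, [T]_G = P^(-1) A P.
Column by column: T(g1) = A g1 = <-2, -3, 1>; its G-coordinates <3, -2, 1> give column 1.
Continuing for each basis vector yields [T]_G = [[3, 1, -3], [-2, 3, -2], [1, -3, 2]].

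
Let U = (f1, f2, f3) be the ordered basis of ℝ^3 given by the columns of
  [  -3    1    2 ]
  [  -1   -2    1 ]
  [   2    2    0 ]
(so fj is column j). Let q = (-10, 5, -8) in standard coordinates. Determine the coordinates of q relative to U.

(0, -4, -3)

Write q = c_1 f1 + ... + c_3 f3 and solve for the c_i.
Gaussian elimination on [M | q] yields c = (0, -4, -3).
Check: 0·f1 - 4f2 - 3f3 = (-10, 5, -8).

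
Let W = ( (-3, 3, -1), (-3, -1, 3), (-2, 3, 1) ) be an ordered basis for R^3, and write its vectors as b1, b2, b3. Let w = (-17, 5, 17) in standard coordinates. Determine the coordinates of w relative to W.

(-1, 4, 4)

We seek scalars with c_1 b1 + ... + c_3 b3 = w; equivalently solve M c = w where the columns of M are b1, ..., b3.
Row-reducing the augmented matrix [M | w] gives c = (-1, 4, 4).
Check: -b1 + 4b2 + 4b3 = (-17, 5, 17).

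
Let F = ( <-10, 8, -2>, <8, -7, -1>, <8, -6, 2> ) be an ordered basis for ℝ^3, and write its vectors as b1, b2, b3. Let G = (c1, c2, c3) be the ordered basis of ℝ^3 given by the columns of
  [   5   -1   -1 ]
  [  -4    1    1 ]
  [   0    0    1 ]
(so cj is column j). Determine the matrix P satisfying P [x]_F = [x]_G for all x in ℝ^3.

[[-2, 1, 2], [2, -2, 0], [-2, -1, 2]]

Column j of P is [bj]_G, since P maps F-coordinates to G-coordinates.
Expressing b1 in G: b1 = -2c1 + 2c2 - 2c3, so column 1 of P is <-2, 2, -2>.
Doing the same for each bj gives P = [[-2, 1, 2], [2, -2, 0], [-2, -1, 2]].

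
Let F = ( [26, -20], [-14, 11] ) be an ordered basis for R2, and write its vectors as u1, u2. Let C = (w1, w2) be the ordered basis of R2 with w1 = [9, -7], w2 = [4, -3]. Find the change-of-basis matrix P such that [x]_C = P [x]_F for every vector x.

[[2, -2], [2, 1]]

Take x = uj: its F-coordinates are the j-th standard unit vector, so P e_j — column j of P — equals [uj]_C.
u1 = 2w1 + 2w2, giving column 1 = [2, 2]; repeating for each j gives P = [[2, -2], [2, 1]].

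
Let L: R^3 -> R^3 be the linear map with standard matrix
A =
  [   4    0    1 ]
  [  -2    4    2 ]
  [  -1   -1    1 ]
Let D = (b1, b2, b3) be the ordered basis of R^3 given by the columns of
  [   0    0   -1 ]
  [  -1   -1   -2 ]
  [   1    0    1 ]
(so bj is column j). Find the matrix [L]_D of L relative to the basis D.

Let P have columns b1, ..., b3. Then [L]_D = P^(-1) A P.
Here det P = -1, so P^(-1) is integer; computing A P first and then P^(-1)(A P) gives [[3, 1, 1], [1, 3, -3], [-1, 0, 3]].

[[3, 1, 1], [1, 3, -3], [-1, 0, 3]]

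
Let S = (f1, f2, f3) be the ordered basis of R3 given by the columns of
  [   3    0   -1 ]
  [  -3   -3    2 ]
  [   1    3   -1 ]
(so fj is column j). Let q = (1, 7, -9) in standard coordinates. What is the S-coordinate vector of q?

Write q = c_1 f1 + ... + c_3 f3 and solve for the c_i.
Gaussian elimination on [M | q] yields c = (-1, -4, -4).
Check: -f1 - 4f2 - 4f3 = (1, 7, -9).

(-1, -4, -4)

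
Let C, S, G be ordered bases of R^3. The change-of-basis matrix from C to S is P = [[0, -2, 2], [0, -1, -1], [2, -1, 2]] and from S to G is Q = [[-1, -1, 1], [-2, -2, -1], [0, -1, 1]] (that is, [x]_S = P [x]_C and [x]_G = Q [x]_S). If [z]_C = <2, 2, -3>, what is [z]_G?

<5, 22, -5>

Apply P to get S-coordinates <-10, 1, -4>, then Q to get G-coordinates.
The result is [z]_G = <5, 22, -5>.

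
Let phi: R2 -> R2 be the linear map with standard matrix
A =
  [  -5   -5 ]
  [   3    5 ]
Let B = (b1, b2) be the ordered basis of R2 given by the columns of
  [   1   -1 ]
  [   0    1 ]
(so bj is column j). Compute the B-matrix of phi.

[[-2, 2], [3, 2]]

Let P have columns b1, b2. Then [phi]_B = P^(-1) A P.
Here det P = 1, so P^(-1) is integer; computing A P first and then P^(-1)(A P) gives [[-2, 2], [3, 2]].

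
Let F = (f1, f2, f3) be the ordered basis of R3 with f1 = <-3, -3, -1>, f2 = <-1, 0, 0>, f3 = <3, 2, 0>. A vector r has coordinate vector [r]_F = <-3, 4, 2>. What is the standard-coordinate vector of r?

By definition r = -3f1 + 4f2 + 2f3.
Summing componentwise gives <11, 13, 3>.

<11, 13, 3>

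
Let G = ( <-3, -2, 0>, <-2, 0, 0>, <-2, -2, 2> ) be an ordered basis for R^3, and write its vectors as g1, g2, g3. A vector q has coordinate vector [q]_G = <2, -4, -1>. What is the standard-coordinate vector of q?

<4, -2, -2>

The coordinates say q = 2g1 - 4g2 - g3; adding the scaled basis vectors gives <4, -2, -2>.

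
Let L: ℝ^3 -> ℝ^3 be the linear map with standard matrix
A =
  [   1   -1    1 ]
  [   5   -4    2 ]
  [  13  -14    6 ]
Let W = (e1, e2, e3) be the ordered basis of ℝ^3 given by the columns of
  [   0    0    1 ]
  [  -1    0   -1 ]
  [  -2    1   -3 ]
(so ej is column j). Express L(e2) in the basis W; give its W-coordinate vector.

(-3, 3, 1)

Compute L(e2) = A e2 = (1, 2, 6) in standard coordinates.
Then write this in W-coordinates: solve for y in y_1 e1 + ... + y_3 e3 = (1, 2, 6).
This gives y = (-3, 3, 1), which is column 2 of [L]_W.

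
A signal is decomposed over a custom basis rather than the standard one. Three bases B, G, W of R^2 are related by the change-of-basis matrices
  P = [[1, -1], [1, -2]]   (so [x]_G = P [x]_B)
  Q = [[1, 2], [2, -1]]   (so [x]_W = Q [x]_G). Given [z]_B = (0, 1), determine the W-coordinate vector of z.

First [z]_G = P [z]_B = (-1, -2).
Then [z]_W = Q [z]_G = (-5, 0).

(-5, 0)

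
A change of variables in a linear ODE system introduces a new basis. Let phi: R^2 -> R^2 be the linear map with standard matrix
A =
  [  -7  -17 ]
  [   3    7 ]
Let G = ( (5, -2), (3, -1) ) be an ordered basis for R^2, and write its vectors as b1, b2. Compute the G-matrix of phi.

The j-th column of [phi]_G is [phi(bj)]_G.
phi(b1) = A b1 = (-1, 1) = -2b1 + 3b2, so column 1 is (-2, 3).
Repeating for b2 and assembling the columns gives [[-2, -2], [3, 2]].

[[-2, -2], [3, 2]]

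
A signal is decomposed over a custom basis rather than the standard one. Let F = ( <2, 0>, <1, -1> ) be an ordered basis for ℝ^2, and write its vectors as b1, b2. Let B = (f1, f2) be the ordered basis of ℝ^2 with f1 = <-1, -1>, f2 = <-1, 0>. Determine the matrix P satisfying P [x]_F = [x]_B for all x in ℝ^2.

Let M have columns bj and N have columns fj. Then for every x, N [x]_B = x = M [x]_F, so P = N^(-1) M.
Since det N = -1, N^(-1) has integer entries; multiplying gives P = [[0, 1], [-2, -2]].

[[0, 1], [-2, -2]]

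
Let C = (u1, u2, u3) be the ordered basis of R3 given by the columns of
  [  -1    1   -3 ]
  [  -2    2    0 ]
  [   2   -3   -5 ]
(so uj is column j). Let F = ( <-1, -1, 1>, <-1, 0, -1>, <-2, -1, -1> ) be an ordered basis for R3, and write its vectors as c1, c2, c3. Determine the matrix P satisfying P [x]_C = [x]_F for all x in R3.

Column j of P is [uj]_F, since P maps C-coordinates to F-coordinates.
Expressing u1 in F: u1 = c1 - 2c2 + c3, so column 1 of P is <1, -2, 1>.
Doing the same for each uj gives P = [[1, -2, -2], [-2, 1, 1], [1, 0, 2]].

[[1, -2, -2], [-2, 1, 1], [1, 0, 2]]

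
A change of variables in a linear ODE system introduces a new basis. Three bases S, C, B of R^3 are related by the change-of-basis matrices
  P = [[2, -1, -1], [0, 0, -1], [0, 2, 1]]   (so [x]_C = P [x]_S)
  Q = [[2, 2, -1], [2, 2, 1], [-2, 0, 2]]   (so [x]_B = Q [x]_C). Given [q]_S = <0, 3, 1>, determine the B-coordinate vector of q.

<-17, -3, 22>

Composing the changes, [q]_B = Q P [q]_S.
Q P = [[4, -4, -5], [4, 0, -3], [-4, 6, 4]]; applying this to <0, 3, 1> gives <-17, -3, 22>.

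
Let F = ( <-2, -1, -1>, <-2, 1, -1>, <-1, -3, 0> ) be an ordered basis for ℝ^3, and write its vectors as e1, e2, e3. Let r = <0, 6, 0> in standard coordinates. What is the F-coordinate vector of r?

We seek scalars with c_1 e1 + ... + c_3 e3 = r; equivalently solve M c = r where the columns of M are e1, ..., e3.
Gaussian elimination on [M | r] yields c = (-3, 3, 0).
Check: -3e1 + 3e2 + 0·e3 = <0, 6, 0>.

<-3, 3, 0>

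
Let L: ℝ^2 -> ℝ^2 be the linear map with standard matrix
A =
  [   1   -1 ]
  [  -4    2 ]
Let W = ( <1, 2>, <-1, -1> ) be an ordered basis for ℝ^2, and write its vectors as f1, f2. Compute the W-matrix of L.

The j-th column of [L]_W is [L(fj)]_W.
L(f1) = A f1 = <-1, 0> = f1 + 2f2, so column 1 is <1, 2>.
Repeating for f2 and assembling the columns gives [[1, 2], [2, 2]].

[[1, 2], [2, 2]]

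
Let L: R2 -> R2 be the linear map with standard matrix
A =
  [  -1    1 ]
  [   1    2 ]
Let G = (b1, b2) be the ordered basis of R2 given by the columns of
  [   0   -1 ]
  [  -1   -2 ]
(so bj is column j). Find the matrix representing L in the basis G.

Let P have columns b1, b2. Then [L]_G = P^(-1) A P.
Here det P = -1, so P^(-1) is integer; computing A P first and then P^(-1)(A P) gives [[0, 3], [1, 1]].

[[0, 3], [1, 1]]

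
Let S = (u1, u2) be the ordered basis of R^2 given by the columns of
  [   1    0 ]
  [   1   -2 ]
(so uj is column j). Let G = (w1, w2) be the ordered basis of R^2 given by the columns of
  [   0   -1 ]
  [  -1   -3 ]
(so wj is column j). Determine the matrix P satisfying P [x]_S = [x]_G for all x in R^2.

[[2, 2], [-1, 0]]

Column j of P is [uj]_G, since P maps S-coordinates to G-coordinates.
Expressing u1 in G: u1 = 2w1 - w2, so column 1 of P is [2, -1].
Doing the same for each uj gives P = [[2, 2], [-1, 0]].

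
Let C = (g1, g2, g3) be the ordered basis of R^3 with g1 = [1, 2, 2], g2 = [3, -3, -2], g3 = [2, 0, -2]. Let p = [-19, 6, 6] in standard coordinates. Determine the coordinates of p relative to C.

[-3, -4, -2]

[p]_C is the unique c with M c = p, where M has columns g1, ..., g3.
Row-reducing the augmented matrix [M | p] gives c = (-3, -4, -2).
Check: -3g1 - 4g2 - 2g3 = [-19, 6, 6].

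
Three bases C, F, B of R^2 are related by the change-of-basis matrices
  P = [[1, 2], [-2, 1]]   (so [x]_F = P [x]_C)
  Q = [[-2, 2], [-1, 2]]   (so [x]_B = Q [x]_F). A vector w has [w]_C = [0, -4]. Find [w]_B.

[8, 0]

Composing the changes, [w]_B = Q P [w]_C.
Q P = [[-6, -2], [-5, 0]]; applying this to [0, -4] gives [8, 0].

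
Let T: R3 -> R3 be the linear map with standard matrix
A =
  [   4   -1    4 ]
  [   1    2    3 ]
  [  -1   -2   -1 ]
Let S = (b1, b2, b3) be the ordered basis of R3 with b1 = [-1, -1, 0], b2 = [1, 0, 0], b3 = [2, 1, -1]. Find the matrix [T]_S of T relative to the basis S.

[[0, 0, 2], [3, 2, -1], [-3, 1, 3]]

With P the matrix whose columns are b1, ..., b3, [T]_S = P^(-1) A P.
Column by column: T(b1) = A b1 = [-3, -3, 3]; its S-coordinates [0, 3, -3] give column 1.
Continuing for each basis vector yields [T]_S = [[0, 0, 2], [3, 2, -1], [-3, 1, 3]].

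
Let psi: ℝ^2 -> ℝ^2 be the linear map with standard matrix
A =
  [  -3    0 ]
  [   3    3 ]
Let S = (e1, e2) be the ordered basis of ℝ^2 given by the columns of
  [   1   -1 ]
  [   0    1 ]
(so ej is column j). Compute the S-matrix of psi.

[[0, 3], [3, 0]]

Let P have columns e1, e2. Then [psi]_S = P^(-1) A P.
Here det P = 1, so P^(-1) is integer; computing A P first and then P^(-1)(A P) gives [[0, 3], [3, 0]].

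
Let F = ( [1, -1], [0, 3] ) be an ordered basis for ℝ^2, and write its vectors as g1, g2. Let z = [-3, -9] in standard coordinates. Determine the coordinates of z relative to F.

[z]_F is the unique c with M c = z, where M has columns g1, g2.
System: c_1 + 0c_2 = -3, -c_1 + 3c_2 = -9; solving gives c_1 = -3, c_2 = -4.
Check: -3g1 - 4g2 = [-3, -9].

[-3, -4]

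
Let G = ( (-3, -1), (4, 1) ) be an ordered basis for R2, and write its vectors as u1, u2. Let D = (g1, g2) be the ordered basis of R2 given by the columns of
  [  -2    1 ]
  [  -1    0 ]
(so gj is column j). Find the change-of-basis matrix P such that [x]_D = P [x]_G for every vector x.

[[1, -1], [-1, 2]]

Let M have columns uj and N have columns gj. Then for every x, N [x]_D = x = M [x]_G, so P = N^(-1) M.
Since det N = 1, N^(-1) has integer entries; multiplying gives P = [[1, -1], [-1, 2]].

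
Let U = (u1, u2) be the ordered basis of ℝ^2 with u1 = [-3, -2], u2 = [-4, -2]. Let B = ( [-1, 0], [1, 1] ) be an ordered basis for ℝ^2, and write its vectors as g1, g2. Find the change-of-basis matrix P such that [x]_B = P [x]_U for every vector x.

[[1, 2], [-2, -2]]

Let M have columns uj and N have columns gj. Then for every x, N [x]_B = x = M [x]_U, so P = N^(-1) M.
Since det N = -1, N^(-1) has integer entries; multiplying gives P = [[1, 2], [-2, -2]].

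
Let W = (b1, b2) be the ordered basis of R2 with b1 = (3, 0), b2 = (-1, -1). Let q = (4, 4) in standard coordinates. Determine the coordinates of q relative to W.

(0, -4)

Write q = c_1 b1 + c_2 b2 and solve for the c_i.
System: 3c_1 - c_2 = 4, 0c_1 - c_2 = 4; solving gives c_1 = 0, c_2 = -4.
Check: 0·b1 - 4b2 = (4, 4).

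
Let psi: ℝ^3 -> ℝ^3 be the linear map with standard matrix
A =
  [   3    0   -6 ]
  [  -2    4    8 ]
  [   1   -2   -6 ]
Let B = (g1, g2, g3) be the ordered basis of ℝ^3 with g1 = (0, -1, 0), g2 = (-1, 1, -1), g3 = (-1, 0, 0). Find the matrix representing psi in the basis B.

[[2, -1, -1], [-2, -3, 1], [2, 0, 2]]

With P the matrix whose columns are g1, ..., g3, [psi]_B = P^(-1) A P.
Column by column: psi(g1) = A g1 = (0, -4, 2); its B-coordinates (2, -2, 2) give column 1.
Continuing for each basis vector yields [psi]_B = [[2, -1, -1], [-2, -3, 1], [2, 0, 2]].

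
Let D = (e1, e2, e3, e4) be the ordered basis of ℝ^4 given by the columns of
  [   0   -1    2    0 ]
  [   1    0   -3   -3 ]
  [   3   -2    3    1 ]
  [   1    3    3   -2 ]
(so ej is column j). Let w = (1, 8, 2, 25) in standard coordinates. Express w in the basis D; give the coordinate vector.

(2, 3, 2, -4)

We seek scalars with c_1 e1 + ... + c_4 e4 = w; equivalently solve M c = w where the columns of M are e1, ..., e4.
Solving this 4x4 system gives c = (2, 3, 2, -4).
Check: 2e1 + 3e2 + 2e3 - 4e4 = (1, 8, 2, 25).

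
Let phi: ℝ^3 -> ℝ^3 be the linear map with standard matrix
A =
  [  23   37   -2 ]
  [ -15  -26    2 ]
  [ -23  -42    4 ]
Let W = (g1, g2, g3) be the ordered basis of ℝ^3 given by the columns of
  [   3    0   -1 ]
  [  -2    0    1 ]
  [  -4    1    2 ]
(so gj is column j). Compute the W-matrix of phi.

[[2, 0, 3], [1, 0, 3], [3, 2, -1]]

With P the matrix whose columns are g1, ..., g3, [phi]_W = P^(-1) A P.
Column by column: phi(g1) = A g1 = [3, -1, -1]; its W-coordinates [2, 1, 3] give column 1.
Continuing for each basis vector yields [phi]_W = [[2, 0, 3], [1, 0, 3], [3, 2, -1]].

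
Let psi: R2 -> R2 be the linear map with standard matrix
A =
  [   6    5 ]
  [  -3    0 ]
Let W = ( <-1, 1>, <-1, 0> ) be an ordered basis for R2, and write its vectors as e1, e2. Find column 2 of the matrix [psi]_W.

<3, 3>

Compute psi(e2) = A e2 = <-6, 3> in standard coordinates.
Then write this in W-coordinates: solve for y in y_1 e1 + y_2 e2 = <-6, 3>.
This gives y = <3, 3>, which is column 2 of [psi]_W.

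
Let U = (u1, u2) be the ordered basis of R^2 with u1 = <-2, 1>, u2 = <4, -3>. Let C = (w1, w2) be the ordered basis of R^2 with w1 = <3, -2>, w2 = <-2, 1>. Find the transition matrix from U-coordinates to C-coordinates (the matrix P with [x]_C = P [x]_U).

Let M have columns uj and N have columns wj. Then for every x, N [x]_C = x = M [x]_U, so P = N^(-1) M.
Since det N = -1, N^(-1) has integer entries; multiplying gives P = [[0, 2], [1, 1]].

[[0, 2], [1, 1]]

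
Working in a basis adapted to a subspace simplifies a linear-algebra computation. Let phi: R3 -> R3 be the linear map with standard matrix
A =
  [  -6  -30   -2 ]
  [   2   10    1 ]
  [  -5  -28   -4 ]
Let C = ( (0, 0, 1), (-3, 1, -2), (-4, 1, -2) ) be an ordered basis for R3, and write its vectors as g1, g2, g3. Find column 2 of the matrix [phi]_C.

(-1, 0, 2)

Column 2 of [phi]_C is the C-coordinate vector of phi(g2).
In standard coordinates phi(g2) = A g2 = (-8, 2, -5).
Converting to C: (-8, 2, -5) = -g1 + 0·g2 + 2g3, so the coordinate vector is (-1, 0, 2).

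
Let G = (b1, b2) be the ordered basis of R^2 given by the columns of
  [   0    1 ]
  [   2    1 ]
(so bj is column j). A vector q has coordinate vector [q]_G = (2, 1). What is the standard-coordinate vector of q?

By definition q = 2b1 + b2.
Summing componentwise gives (1, 5).

(1, 5)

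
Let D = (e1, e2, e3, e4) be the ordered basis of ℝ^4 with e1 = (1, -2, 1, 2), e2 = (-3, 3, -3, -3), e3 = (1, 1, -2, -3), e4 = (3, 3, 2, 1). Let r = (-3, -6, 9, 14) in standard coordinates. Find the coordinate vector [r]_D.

[r]_D is the unique c with M c = r, where M has columns e1, ..., e4.
Row-reducing the augmented matrix [M | r] gives c = (1, 0, -4, 0).
Check: e1 + 0·e2 - 4e3 + 0·e4 = (-3, -6, 9, 14).

(1, 0, -4, 0)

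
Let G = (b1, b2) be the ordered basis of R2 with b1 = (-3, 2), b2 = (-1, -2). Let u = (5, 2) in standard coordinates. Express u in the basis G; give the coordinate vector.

We seek scalars with c_1 b1 + c_2 b2 = u; equivalently solve M c = u where the columns of M are b1, b2.
System: -3c_1 - c_2 = 5, 2c_1 - 2c_2 = 2; solving gives c_1 = -1, c_2 = -2.
Check: -b1 - 2b2 = (5, 2).

(-1, -2)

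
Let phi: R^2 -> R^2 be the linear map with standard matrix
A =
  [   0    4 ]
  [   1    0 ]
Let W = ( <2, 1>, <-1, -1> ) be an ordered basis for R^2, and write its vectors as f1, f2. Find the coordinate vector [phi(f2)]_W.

Column 2 of [phi]_W is the W-coordinate vector of phi(f2).
In standard coordinates phi(f2) = A f2 = <-4, -1>.
Converting to W: <-4, -1> = -3f1 - 2f2, so the coordinate vector is <-3, -2>.

<-3, -2>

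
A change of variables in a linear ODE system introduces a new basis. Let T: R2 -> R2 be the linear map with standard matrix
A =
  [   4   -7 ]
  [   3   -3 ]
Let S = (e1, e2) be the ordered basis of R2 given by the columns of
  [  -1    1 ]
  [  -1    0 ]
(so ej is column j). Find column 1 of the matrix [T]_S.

Compute T(e1) = A e1 = [3, 0] in standard coordinates.
Then write this in S-coordinates: solve for y in y_1 e1 + y_2 e2 = [3, 0].
This gives y = [0, 3], which is column 1 of [T]_S.

[0, 3]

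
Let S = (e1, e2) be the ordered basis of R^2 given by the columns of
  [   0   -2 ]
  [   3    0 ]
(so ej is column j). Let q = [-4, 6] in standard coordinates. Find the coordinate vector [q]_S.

[2, 2]

We seek scalars with c_1 e1 + c_2 e2 = q; equivalently solve M c = q where the columns of M are e1, e2.
System: 0c_1 - 2c_2 = -4, 3c_1 + 0c_2 = 6; solving gives c_1 = 2, c_2 = 2.
Check: 2e1 + 2e2 = [-4, 6].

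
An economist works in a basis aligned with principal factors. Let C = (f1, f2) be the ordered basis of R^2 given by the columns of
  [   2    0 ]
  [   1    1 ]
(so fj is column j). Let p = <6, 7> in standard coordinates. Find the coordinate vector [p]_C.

<3, 4>

We seek scalars with c_1 f1 + c_2 f2 = p; equivalently solve M c = p where the columns of M are f1, f2.
System: 2c_1 + 0c_2 = 6, c_1 + c_2 = 7; solving gives c_1 = 3, c_2 = 4.
Check: 3f1 + 4f2 = <6, 7>.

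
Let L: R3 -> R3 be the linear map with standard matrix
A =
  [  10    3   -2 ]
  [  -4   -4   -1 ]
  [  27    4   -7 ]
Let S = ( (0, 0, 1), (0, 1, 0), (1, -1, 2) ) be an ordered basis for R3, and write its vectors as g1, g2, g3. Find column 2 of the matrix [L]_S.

(-2, -1, 3)

Compute L(g2) = A g2 = (3, -4, 4) in standard coordinates.
Then write this in S-coordinates: solve for y in y_1 g1 + ... + y_3 g3 = (3, -4, 4).
This gives y = (-2, -1, 3), which is column 2 of [L]_S.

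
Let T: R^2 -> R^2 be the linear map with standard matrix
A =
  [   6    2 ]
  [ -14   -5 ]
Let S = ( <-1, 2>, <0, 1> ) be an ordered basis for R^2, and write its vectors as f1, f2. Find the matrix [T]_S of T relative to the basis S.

[[2, -2], [0, -1]]

The j-th column of [T]_S is [T(fj)]_S.
T(f1) = A f1 = <-2, 4> = 2f1 + 0·f2, so column 1 is <2, 0>.
Repeating for f2 and assembling the columns gives [[2, -2], [0, -1]].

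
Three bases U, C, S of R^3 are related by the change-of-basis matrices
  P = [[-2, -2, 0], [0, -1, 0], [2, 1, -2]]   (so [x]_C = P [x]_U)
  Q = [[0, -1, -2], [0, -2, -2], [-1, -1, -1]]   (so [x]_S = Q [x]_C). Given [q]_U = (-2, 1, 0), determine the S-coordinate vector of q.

(7, 8, 2)

Composing the changes, [q]_S = Q P [q]_U.
Q P = [[-4, -1, 4], [-4, 0, 4], [0, 2, 2]]; applying this to (-2, 1, 0) gives (7, 8, 2).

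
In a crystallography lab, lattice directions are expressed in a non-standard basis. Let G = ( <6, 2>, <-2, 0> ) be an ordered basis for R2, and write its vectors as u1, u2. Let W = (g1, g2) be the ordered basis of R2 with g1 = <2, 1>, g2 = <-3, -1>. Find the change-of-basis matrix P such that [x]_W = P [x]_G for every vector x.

[[0, 2], [-2, 2]]

Take x = uj: its G-coordinates are the j-th standard unit vector, so P e_j — column j of P — equals [uj]_W.
u1 = 0·g1 - 2g2, giving column 1 = <0, -2>; repeating for each j gives P = [[0, 2], [-2, 2]].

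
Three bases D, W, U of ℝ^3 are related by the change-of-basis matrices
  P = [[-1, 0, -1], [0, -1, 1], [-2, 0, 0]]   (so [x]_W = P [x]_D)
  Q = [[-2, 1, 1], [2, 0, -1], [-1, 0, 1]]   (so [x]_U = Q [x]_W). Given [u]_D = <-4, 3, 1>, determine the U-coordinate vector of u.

Apply P to get W-coordinates <3, -2, 8>, then Q to get U-coordinates.
The result is [u]_U = <0, -2, 5>.

<0, -2, 5>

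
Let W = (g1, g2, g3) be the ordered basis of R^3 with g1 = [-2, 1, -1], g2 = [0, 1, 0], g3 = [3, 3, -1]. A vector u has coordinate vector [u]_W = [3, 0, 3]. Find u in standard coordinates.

u = M [u]_W, where M has columns g1, ..., g3.
Carrying out the matrix-vector product, u = [3, 12, -6].

[3, 12, -6]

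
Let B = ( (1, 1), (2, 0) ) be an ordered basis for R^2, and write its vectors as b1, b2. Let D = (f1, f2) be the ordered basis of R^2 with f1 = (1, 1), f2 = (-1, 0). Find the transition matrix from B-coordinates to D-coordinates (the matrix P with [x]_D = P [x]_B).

Let M have columns bj and N have columns fj. Then for every x, N [x]_D = x = M [x]_B, so P = N^(-1) M.
Since det N = 1, N^(-1) has integer entries; multiplying gives P = [[1, 0], [0, -2]].

[[1, 0], [0, -2]]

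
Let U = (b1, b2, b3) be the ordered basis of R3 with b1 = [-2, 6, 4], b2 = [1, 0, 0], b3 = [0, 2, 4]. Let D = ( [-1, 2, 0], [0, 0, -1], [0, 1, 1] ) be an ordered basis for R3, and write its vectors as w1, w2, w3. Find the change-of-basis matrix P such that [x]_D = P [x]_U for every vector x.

[[2, -1, 0], [-2, 2, -2], [2, 2, 2]]

Let M have columns bj and N have columns wj. Then for every x, N [x]_D = x = M [x]_U, so P = N^(-1) M.
Since det N = -1, N^(-1) has integer entries; multiplying gives P = [[2, -1, 0], [-2, 2, -2], [2, 2, 2]].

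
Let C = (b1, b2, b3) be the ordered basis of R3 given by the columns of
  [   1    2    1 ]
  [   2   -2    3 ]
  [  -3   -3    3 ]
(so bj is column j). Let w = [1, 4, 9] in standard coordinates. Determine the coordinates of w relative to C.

[w]_C is the unique c with M c = w, where M has columns b1, ..., b3.
Solving this 3x3 system gives c = (-1, 0, 2).
Check: -b1 + 0·b2 + 2b3 = [1, 4, 9].

[-1, 0, 2]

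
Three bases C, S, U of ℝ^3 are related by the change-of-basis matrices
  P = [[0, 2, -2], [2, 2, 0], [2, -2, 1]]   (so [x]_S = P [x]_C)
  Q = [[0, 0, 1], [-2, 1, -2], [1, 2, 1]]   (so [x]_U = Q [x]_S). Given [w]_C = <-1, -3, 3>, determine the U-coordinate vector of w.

<7, 2, -21>

First [w]_S = P [w]_C = <-12, -8, 7>.
Then [w]_U = Q [w]_S = <7, 2, -21>.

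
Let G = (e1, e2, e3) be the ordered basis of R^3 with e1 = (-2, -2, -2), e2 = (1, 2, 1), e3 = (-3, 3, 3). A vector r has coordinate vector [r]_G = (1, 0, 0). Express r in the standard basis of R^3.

r = M [r]_G, where M has columns e1, ..., e3.
Carrying out the matrix-vector product, r = (-2, -2, -2).

(-2, -2, -2)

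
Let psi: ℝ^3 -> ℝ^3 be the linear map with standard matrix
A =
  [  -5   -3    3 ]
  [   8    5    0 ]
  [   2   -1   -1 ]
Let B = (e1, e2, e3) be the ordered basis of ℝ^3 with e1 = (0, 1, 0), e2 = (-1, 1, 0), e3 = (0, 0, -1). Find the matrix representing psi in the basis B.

[[2, -1, -3], [3, -2, 3], [1, 3, -1]]

With P the matrix whose columns are e1, ..., e3, [psi]_B = P^(-1) A P.
Column by column: psi(e1) = A e1 = (-3, 5, -1); its B-coordinates (2, 3, 1) give column 1.
Continuing for each basis vector yields [psi]_B = [[2, -1, -3], [3, -2, 3], [1, 3, -1]].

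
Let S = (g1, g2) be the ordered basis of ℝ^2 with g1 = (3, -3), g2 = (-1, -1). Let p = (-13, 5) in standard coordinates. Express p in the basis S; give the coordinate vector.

[p]_S is the unique c with M c = p, where M has columns g1, g2.
System: 3c_1 - c_2 = -13, -3c_1 - c_2 = 5; solving gives c_1 = -3, c_2 = 4.
Check: -3g1 + 4g2 = (-13, 5).

(-3, 4)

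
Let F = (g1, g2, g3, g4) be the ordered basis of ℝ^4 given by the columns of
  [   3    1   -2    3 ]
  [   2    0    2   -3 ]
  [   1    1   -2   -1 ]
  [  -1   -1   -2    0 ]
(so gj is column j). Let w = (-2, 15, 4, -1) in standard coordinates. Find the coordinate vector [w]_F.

Write w = c_1 g1 + ... + c_4 g4 and solve for the c_i.
Solving this 4x4 system gives c = (3, -2, 0, -3).
Check: 3g1 - 2g2 + 0·g3 - 3g4 = (-2, 15, 4, -1).

(3, -2, 0, -3)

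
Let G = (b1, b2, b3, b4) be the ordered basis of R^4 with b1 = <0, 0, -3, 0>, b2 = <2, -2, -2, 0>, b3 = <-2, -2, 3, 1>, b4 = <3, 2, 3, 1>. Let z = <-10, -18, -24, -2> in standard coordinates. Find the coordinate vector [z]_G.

<4, 3, 2, -4>

[z]_G is the unique c with M c = z, where M has columns b1, ..., b4.
Solving this 4x4 system gives c = (4, 3, 2, -4).
Check: 4b1 + 3b2 + 2b3 - 4b4 = <-10, -18, -24, -2>.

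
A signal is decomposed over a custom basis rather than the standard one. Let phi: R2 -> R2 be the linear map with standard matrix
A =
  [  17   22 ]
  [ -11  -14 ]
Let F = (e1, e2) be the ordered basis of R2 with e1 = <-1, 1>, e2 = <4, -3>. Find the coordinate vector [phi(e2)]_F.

<-2, 0>

Compute phi(e2) = A e2 = <2, -2> in standard coordinates.
Then write this in F-coordinates: solve for y in y_1 e1 + y_2 e2 = <2, -2>.
This gives y = <-2, 0>, which is column 2 of [phi]_F.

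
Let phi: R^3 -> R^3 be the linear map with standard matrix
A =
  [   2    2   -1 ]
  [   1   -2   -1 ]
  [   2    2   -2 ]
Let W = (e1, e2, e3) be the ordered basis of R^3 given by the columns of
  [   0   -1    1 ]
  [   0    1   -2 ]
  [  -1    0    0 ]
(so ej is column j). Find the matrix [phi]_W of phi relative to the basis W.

[[-2, 0, 2], [-3, 3, -1], [-2, 3, -3]]

Let P have columns e1, ..., e3. Then [phi]_W = P^(-1) A P.
Here det P = -1, so P^(-1) is integer; computing A P first and then P^(-1)(A P) gives [[-2, 0, 2], [-3, 3, -1], [-2, 3, -3]].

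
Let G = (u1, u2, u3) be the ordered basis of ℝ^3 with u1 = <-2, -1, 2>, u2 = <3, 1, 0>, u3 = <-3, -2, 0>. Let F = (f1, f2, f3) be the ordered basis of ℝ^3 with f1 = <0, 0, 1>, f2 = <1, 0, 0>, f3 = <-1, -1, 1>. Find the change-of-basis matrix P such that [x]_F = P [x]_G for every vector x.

[[1, 1, -2], [-1, 2, -1], [1, -1, 2]]

Take x = uj: its G-coordinates are the j-th standard unit vector, so P e_j — column j of P — equals [uj]_F.
u1 = f1 - f2 + f3, giving column 1 = <1, -1, 1>; repeating for each j gives P = [[1, 1, -2], [-1, 2, -1], [1, -1, 2]].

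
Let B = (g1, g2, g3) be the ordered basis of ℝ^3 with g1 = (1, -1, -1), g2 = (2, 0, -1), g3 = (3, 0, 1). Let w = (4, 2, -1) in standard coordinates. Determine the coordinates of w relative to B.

(-2, 3, 0)

[w]_B is the unique c with M c = w, where M has columns g1, ..., g3.
Row-reducing the augmented matrix [M | w] gives c = (-2, 3, 0).
Check: -2g1 + 3g2 + 0·g3 = (4, 2, -1).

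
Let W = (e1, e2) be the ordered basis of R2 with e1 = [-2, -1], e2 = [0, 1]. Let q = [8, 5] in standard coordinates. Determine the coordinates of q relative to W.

[-4, 1]

Write q = c_1 e1 + c_2 e2 and solve for the c_i.
System: -2c_1 + 0c_2 = 8, -c_1 + c_2 = 5; solving gives c_1 = -4, c_2 = 1.
Check: -4e1 + e2 = [8, 5].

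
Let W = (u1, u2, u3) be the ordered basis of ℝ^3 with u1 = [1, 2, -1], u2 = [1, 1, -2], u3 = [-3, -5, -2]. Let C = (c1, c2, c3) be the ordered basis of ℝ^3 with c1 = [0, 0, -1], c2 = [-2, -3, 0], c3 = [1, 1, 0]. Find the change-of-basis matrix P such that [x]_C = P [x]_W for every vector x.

Column j of P is [uj]_C, since P maps W-coordinates to C-coordinates.
Expressing u1 in C: u1 = c1 - c2 - c3, so column 1 of P is [1, -1, -1].
Doing the same for each uj gives P = [[1, 2, 2], [-1, 0, 2], [-1, 1, 1]].

[[1, 2, 2], [-1, 0, 2], [-1, 1, 1]]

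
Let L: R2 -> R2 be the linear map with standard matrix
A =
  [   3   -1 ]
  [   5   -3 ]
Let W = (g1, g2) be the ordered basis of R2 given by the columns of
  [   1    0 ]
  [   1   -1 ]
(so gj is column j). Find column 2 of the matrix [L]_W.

Column 2 of [L]_W is the W-coordinate vector of L(g2).
In standard coordinates L(g2) = A g2 = <1, 3>.
Converting to W: <1, 3> = g1 - 2g2, so the coordinate vector is <1, -2>.

<1, -2>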